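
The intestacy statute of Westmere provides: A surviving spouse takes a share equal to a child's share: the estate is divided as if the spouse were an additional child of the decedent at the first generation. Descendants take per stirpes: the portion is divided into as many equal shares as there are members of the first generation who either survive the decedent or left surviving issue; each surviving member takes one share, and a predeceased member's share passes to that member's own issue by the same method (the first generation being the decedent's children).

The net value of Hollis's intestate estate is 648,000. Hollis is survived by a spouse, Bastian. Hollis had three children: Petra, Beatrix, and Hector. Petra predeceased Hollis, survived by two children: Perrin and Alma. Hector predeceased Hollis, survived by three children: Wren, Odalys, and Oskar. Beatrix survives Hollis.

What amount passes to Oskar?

The spouse counts as an additional share at the children's level, so there are 4 primary shares of 162,000. Bastian takes one such share (162,000).
The children's combined portion (486,000) is divided into 3 shares of 162,000: Beatrix takes 162,000; Petra's 162,000 share passes to Petra's issue; Hector's 162,000 share passes to Hector's issue.
Petra's share (162,000) is divided into 2 shares of 81,000: Perrin and Alma each take 81,000.
Hector's share (162,000) is divided into 3 shares of 54,000: Wren, Odalys, and Oskar each take 54,000.

Oskar receives 54,000.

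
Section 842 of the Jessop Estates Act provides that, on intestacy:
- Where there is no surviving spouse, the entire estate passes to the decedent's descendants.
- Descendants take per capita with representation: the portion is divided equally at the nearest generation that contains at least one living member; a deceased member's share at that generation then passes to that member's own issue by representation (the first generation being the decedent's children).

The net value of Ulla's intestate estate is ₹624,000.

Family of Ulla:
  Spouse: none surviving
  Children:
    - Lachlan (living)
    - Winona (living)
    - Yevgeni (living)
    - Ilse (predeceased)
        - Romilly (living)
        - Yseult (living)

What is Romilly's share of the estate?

The entire ₹624,000 passes to the descendants.
That amount (₹624,000) is divided into 4 shares of ₹156,000: Lachlan, Winona, and Yevgeni each take ₹156,000; Ilse's ₹156,000 share passes to Ilse's issue.
Ilse's share (₹156,000) is divided into 2 shares of ₹78,000: Romilly and Yseult each take ₹78,000.

Romilly receives ₹78,000.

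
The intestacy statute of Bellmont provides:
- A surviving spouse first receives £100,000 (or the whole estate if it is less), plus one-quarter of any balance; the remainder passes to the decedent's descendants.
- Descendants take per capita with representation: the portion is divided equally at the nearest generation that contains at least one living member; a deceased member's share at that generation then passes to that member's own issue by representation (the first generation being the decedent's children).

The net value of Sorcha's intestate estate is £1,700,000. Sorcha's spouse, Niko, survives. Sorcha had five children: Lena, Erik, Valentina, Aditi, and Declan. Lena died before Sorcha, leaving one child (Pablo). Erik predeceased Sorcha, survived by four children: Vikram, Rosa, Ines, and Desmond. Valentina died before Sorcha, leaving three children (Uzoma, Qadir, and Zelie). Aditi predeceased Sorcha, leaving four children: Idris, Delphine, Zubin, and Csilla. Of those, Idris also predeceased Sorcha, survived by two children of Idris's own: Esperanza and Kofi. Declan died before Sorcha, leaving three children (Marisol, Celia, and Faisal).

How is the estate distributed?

Niko: £500,000; Pablo: £80,000; Vikram: £80,000; Rosa: £80,000; Ines: £80,000; Desmond: £80,000; Uzoma: £80,000; Qadir: £80,000; Zelie: £80,000; Esperanza: £40,000; Kofi: £40,000; Delphine: £80,000; Zubin: £80,000; Csilla: £80,000; Marisol: £80,000; Celia: £80,000; Faisal: £80,000

Niko first takes £100,000, leaving a balance of £1,600,000. Niko then takes one-quarter of the balance (£400,000), for a total of £500,000. The remaining £1,200,000 passes to the descendants.
No child survives, so the initial division is made at the grandchildren's generation.
The descendants' portion (£1,200,000) is divided into 15 shares of £80,000: Pablo, Vikram, Rosa, Ines, Desmond, Uzoma, Qadir, Zelie, Delphine, Zubin, Csilla, Marisol, Celia, and Faisal each take £80,000; Idris's £80,000 share passes to Idris's issue.
Idris's share (£80,000) is divided into 2 shares of £40,000: Esperanza and Kofi each take £40,000.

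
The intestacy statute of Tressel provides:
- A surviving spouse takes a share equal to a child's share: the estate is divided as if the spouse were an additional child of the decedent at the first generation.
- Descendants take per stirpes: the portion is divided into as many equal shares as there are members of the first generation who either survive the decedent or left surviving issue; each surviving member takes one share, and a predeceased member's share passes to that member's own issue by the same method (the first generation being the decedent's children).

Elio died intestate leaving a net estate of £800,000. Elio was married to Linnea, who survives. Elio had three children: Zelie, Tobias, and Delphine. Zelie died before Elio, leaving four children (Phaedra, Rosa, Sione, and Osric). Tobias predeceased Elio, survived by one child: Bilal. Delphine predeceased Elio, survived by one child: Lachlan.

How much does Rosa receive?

Rosa receives £50,000.

The spouse counts as an additional share at the children's level, so there are 4 primary shares of £200,000. Linnea takes one such share (£200,000).
The children's combined portion (£600,000) is divided into 3 shares of £200,000: Zelie's £200,000 share passes to Zelie's issue; Tobias's £200,000 share passes to Tobias's issue; Delphine's £200,000 share passes to Delphine's issue.
Zelie's share (£200,000) is divided into 4 shares of £50,000: Phaedra, Rosa, Sione, and Osric each take £50,000.
Tobias's share (£200,000) passes entirely to Bilal.
Delphine's share (£200,000) passes entirely to Lachlan.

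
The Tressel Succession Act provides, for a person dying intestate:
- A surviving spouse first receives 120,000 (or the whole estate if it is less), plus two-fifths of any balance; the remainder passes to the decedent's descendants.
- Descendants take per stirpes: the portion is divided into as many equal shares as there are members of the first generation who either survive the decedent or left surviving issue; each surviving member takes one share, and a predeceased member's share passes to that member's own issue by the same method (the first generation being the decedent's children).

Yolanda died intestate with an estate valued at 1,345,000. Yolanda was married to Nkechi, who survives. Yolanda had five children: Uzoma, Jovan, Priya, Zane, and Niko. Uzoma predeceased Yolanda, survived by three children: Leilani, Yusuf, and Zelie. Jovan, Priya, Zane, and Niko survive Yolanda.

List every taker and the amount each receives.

Nkechi first takes 120,000, leaving a balance of 1,225,000. Nkechi then takes two-fifths of the balance (490,000), for a total of 610,000. The remaining 735,000 passes to the descendants.
The descendants' portion (735,000) is divided into 5 shares of 147,000: Jovan, Priya, Zane, and Niko each take 147,000; Uzoma's 147,000 share passes to Uzoma's issue.
Uzoma's share (147,000) is divided into 3 shares of 49,000: Leilani, Yusuf, and Zelie each take 49,000.

Nkechi: 610,000; Leilani: 49,000; Yusuf: 49,000; Zelie: 49,000; Jovan: 147,000; Priya: 147,000; Zane: 147,000; Niko: 147,000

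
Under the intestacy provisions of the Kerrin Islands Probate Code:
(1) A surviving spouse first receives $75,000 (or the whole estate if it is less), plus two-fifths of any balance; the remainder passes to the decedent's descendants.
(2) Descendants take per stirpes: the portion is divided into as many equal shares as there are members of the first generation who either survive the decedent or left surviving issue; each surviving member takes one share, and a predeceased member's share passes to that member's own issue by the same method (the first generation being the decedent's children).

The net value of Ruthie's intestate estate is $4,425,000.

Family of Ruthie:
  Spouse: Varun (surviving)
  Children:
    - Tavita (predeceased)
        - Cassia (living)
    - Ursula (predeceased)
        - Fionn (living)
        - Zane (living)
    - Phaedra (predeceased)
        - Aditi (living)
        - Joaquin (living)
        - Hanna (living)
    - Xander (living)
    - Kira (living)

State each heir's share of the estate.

Varun first takes $75,000, leaving a balance of $4,350,000. Varun then takes two-fifths of the balance ($1,740,000), for a total of $1,815,000. The remaining $2,610,000 passes to the descendants.
The descendants' portion ($2,610,000) is divided into 5 shares of $522,000: Xander and Kira each take $522,000; Tavita's $522,000 share passes to Tavita's issue; Ursula's $522,000 share passes to Ursula's issue; Phaedra's $522,000 share passes to Phaedra's issue.
Tavita's share ($522,000) passes entirely to Cassia.
Ursula's share ($522,000) is divided into 2 shares of $261,000: Fionn and Zane each take $261,000.
Phaedra's share ($522,000) is divided into 3 shares of $174,000: Aditi, Joaquin, and Hanna each take $174,000.

Varun: $1,815,000; Cassia: $522,000; Fionn: $261,000; Zane: $261,000; Aditi: $174,000; Joaquin: $174,000; Hanna: $174,000; Xander: $522,000; Kira: $522,000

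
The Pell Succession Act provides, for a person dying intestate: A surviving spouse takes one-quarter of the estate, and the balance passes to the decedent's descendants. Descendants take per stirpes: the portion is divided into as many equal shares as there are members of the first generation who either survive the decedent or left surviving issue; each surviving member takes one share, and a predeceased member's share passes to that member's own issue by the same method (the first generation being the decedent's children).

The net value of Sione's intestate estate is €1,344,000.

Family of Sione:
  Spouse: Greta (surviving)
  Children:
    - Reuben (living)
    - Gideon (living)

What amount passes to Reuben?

Reuben receives €504,000.

Greta takes one-quarter of €1,344,000 = €336,000. The remaining €1,008,000 passes to the descendants.
The descendants' portion (€1,008,000) is divided into 2 shares of €504,000: Reuben and Gideon each take €504,000.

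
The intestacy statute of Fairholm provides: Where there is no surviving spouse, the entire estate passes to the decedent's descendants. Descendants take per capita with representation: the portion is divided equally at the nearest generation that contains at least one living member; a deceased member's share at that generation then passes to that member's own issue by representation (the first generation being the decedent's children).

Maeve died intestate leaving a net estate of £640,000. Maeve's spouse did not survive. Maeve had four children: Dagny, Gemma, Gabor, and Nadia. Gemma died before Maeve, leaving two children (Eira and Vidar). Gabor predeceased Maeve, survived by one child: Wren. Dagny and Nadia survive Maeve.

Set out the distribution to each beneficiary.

The entire £640,000 passes to the descendants.
That amount (£640,000) is divided into 4 shares of £160,000: Dagny and Nadia each take £160,000; Gemma's £160,000 share passes to Gemma's issue; Gabor's £160,000 share passes to Gabor's issue.
Gemma's share (£160,000) is divided into 2 shares of £80,000: Eira and Vidar each take £80,000.
Gabor's share (£160,000) passes entirely to Wren.

Dagny: £160,000; Eira: £80,000; Vidar: £80,000; Wren: £160,000; Nadia: £160,000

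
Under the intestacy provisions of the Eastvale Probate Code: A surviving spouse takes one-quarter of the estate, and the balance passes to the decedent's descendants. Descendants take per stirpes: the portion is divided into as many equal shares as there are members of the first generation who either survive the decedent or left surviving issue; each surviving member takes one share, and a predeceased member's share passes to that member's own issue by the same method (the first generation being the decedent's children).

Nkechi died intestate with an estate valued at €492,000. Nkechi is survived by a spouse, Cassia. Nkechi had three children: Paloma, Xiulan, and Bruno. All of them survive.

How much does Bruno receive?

Cassia takes one-quarter of €492,000 = €123,000. The remaining €369,000 passes to the descendants.
The descendants' portion (€369,000) is divided into 3 shares of €123,000: Paloma, Xiulan, and Bruno each take €123,000.

Bruno receives €123,000.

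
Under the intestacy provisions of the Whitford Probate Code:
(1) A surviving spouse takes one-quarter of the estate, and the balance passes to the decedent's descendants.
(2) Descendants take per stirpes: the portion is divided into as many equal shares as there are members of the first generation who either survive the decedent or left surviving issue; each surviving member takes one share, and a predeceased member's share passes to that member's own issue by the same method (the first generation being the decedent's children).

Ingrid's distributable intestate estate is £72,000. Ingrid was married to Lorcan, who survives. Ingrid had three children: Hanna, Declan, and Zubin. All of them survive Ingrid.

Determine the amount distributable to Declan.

Lorcan takes one-quarter of £72,000 = £18,000. The remaining £54,000 passes to the descendants.
The descendants' portion (£54,000) is divided into 3 shares of £18,000: Hanna, Declan, and Zubin each take £18,000.

Declan receives £18,000.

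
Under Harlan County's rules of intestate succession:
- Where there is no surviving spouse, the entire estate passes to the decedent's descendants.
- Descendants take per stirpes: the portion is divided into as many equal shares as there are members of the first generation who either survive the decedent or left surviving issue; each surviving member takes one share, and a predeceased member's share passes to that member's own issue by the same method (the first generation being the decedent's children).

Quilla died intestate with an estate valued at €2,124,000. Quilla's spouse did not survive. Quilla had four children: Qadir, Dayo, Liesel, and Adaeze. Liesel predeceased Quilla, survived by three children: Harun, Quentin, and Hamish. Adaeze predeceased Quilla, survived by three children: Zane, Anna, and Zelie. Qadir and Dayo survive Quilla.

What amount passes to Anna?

Anna receives €177,000.

The entire €2,124,000 passes to the descendants.
That amount (€2,124,000) is divided into 4 shares of €531,000: Qadir and Dayo each take €531,000; Liesel's €531,000 share passes to Liesel's issue; Adaeze's €531,000 share passes to Adaeze's issue.
Liesel's share (€531,000) is divided into 3 shares of €177,000: Harun, Quentin, and Hamish each take €177,000.
Adaeze's share (€531,000) is divided into 3 shares of €177,000: Zane, Anna, and Zelie each take €177,000.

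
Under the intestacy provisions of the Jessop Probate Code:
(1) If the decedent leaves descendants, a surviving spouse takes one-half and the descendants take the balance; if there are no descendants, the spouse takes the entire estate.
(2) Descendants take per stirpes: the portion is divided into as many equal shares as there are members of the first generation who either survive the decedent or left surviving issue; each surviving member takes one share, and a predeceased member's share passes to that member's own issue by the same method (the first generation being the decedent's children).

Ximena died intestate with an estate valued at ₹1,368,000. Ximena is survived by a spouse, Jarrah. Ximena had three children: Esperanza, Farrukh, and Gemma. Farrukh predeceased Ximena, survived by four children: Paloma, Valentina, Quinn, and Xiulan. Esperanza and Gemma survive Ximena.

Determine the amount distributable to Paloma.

Jarrah takes one-half of ₹1,368,000 = ₹684,000. The remaining ₹684,000 passes to the descendants.
The descendants' portion (₹684,000) is divided into 3 shares of ₹228,000: Esperanza and Gemma each take ₹228,000; Farrukh's ₹228,000 share passes to Farrukh's issue.
Farrukh's share (₹228,000) is divided into 4 shares of ₹57,000: Paloma, Valentina, Quinn, and Xiulan each take ₹57,000.

Paloma receives ₹57,000.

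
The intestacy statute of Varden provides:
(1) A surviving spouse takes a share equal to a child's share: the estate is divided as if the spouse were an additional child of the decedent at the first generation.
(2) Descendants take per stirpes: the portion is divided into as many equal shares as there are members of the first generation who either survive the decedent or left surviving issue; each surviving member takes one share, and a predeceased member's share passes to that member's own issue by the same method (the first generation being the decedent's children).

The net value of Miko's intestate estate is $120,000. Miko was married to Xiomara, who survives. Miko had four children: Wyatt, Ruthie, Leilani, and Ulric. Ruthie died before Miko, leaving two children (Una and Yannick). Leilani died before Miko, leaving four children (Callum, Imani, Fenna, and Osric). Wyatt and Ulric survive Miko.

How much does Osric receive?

The spouse counts as an additional share at the children's level, so there are 5 primary shares of $24,000. Xiomara takes one such share ($24,000).
The children's combined portion ($96,000) is divided into 4 shares of $24,000: Wyatt and Ulric each take $24,000; Ruthie's $24,000 share passes to Ruthie's issue; Leilani's $24,000 share passes to Leilani's issue.
Ruthie's share ($24,000) is divided into 2 shares of $12,000: Una and Yannick each take $12,000.
Leilani's share ($24,000) is divided into 4 shares of $6,000: Callum, Imani, Fenna, and Osric each take $6,000.

Osric receives $6,000.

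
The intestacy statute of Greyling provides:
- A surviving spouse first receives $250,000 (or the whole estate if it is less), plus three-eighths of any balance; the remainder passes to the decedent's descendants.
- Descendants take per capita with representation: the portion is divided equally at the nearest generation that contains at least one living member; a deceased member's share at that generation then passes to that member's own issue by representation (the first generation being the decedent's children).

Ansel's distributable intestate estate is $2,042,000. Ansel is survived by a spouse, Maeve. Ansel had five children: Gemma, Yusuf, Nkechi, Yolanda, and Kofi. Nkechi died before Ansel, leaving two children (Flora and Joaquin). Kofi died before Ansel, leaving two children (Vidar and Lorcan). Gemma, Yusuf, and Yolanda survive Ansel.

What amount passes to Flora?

Maeve first takes $250,000, leaving a balance of $1,792,000. Maeve then takes three-eighths of the balance ($672,000), for a total of $922,000. The remaining $1,120,000 passes to the descendants.
The descendants' portion ($1,120,000) is divided into 5 shares of $224,000: Gemma, Yusuf, and Yolanda each take $224,000; Nkechi's $224,000 share passes to Nkechi's issue; Kofi's $224,000 share passes to Kofi's issue.
Nkechi's share ($224,000) is divided into 2 shares of $112,000: Flora and Joaquin each take $112,000.
Kofi's share ($224,000) is divided into 2 shares of $112,000: Vidar and Lorcan each take $112,000.

Flora receives $112,000.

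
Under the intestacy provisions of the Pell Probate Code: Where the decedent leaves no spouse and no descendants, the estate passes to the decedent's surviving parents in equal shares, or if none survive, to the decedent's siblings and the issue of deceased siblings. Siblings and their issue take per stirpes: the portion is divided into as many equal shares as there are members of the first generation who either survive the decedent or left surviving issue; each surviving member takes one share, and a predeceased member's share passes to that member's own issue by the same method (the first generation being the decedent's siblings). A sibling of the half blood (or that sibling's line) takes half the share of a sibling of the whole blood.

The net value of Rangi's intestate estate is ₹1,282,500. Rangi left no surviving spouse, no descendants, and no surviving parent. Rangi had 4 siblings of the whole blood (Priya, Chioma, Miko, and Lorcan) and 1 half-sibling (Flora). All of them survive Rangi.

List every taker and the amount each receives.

Priya: ₹285,000; Flora: ₹142,500; Chioma: ₹285,000; Miko: ₹285,000; Lorcan: ₹285,000

The entire ₹1,282,500 passes to the siblings and their issue.
Counting each half-blood sibling's line as half a unit, there are 9/2 units in ₹1,282,500, so one unit is ₹285,000. Whole-blood lines (Priya, Chioma, Miko, and Lorcan) take ₹285,000 each; half-blood lines (Flora) take ₹142,500 each.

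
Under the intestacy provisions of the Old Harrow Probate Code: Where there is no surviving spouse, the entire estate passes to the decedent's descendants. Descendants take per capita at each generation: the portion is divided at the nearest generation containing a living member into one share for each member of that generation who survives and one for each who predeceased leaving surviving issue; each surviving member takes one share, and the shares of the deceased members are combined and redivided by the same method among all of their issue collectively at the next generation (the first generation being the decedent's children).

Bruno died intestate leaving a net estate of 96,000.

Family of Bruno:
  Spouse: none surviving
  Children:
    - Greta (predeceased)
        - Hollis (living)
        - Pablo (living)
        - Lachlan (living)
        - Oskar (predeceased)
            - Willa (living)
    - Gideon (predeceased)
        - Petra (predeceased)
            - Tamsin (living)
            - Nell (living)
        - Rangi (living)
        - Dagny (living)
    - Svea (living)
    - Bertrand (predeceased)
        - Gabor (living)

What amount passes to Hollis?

Hollis receives 9,000.

The entire 96,000 passes to the descendants.
That amount (96,000) is divided at the children's generation into 4 shares of 24,000. Svea takes 24,000. The 3 shares of the deceased (Greta, Gideon, and Bertrand) are combined into a pool of 72,000.
That pool (72,000) is divided at the grandchildren's generation into 8 shares of 9,000. Hollis, Pablo, Lachlan, Rangi, Dagny, and Gabor each take 9,000. The 2 shares of the deceased (Oskar and Petra) are combined into a pool of 18,000.
That pool (18,000) is divided at the great-grandchildren's generation equally among Willa, Tamsin, and Nell: 6,000 each.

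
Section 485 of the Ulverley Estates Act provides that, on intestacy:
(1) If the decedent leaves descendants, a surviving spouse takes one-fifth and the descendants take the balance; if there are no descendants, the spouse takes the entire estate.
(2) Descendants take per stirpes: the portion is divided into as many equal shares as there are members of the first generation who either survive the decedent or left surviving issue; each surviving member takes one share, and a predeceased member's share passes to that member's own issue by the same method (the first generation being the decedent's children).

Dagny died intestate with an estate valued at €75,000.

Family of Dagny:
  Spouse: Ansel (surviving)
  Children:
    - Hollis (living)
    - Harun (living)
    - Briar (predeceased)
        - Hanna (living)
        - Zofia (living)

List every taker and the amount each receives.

Ansel takes one-fifth of €75,000 = €15,000. The remaining €60,000 passes to the descendants.
The descendants' portion (€60,000) is divided into 3 shares of €20,000: Hollis and Harun each take €20,000; Briar's €20,000 share passes to Briar's issue.
Briar's share (€20,000) is divided into 2 shares of €10,000: Hanna and Zofia each take €10,000.

Ansel: €15,000; Hollis: €20,000; Harun: €20,000; Hanna: €10,000; Zofia: €10,000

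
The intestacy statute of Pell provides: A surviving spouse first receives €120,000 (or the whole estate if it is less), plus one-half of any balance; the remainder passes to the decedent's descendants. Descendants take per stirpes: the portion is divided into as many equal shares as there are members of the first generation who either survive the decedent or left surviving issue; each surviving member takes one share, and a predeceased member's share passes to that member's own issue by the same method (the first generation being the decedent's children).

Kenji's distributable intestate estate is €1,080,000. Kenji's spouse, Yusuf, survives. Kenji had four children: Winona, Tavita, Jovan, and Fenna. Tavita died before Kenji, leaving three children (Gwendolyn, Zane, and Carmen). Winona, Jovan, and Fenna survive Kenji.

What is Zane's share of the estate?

Yusuf first takes €120,000, leaving a balance of €960,000. Yusuf then takes one-half of the balance (€480,000), for a total of €600,000. The remaining €480,000 passes to the descendants.
The descendants' portion (€480,000) is divided into 4 shares of €120,000: Winona, Jovan, and Fenna each take €120,000; Tavita's €120,000 share passes to Tavita's issue.
Tavita's share (€120,000) is divided into 3 shares of €40,000: Gwendolyn, Zane, and Carmen each take €40,000.

Zane receives €40,000.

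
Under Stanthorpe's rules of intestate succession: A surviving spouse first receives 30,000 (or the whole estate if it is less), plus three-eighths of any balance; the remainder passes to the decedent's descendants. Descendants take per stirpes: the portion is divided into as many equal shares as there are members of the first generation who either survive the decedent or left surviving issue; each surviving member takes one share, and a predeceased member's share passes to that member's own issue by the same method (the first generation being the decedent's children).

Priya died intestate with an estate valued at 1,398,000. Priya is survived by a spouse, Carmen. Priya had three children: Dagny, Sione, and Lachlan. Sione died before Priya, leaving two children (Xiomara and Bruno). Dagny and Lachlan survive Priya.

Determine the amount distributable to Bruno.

Bruno receives 142,500.

Carmen first takes 30,000, leaving a balance of 1,368,000. Carmen then takes three-eighths of the balance (513,000), for a total of 543,000. The remaining 855,000 passes to the descendants.
The descendants' portion (855,000) is divided into 3 shares of 285,000: Dagny and Lachlan each take 285,000; Sione's 285,000 share passes to Sione's issue.
Sione's share (285,000) is divided into 2 shares of 142,500: Xiomara and Bruno each take 142,500.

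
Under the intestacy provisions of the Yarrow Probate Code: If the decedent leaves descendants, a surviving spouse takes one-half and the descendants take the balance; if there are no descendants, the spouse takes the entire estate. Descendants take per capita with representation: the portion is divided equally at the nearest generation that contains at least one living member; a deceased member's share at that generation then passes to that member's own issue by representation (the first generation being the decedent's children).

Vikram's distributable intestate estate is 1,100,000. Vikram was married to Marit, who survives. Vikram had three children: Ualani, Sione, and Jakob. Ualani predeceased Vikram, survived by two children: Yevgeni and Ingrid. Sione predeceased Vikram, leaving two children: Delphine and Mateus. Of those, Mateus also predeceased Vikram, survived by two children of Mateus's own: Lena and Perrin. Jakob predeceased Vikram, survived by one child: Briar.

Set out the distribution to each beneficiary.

Marit takes one-half of 1,100,000 = 550,000. The remaining 550,000 passes to the descendants.
No child survives, so the initial division is made at the grandchildren's generation.
The descendants' portion (550,000) is divided into 5 shares of 110,000: Yevgeni, Ingrid, Delphine, and Briar each take 110,000; Mateus's 110,000 share passes to Mateus's issue.
Mateus's share (110,000) is divided into 2 shares of 55,000: Lena and Perrin each take 55,000.

Marit: 550,000; Yevgeni: 110,000; Ingrid: 110,000; Delphine: 110,000; Lena: 55,000; Perrin: 55,000; Briar: 110,000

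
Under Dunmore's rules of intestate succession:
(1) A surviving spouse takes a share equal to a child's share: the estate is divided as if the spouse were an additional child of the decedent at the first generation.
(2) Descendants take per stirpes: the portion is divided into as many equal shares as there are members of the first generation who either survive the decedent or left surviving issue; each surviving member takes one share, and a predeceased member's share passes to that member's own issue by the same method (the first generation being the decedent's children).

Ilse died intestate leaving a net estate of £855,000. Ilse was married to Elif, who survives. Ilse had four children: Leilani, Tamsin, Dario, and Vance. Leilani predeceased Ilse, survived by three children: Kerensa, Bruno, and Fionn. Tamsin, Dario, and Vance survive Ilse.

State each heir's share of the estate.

The spouse counts as an additional share at the children's level, so there are 5 primary shares of £171,000. Elif takes one such share (£171,000).
The children's combined portion (£684,000) is divided into 4 shares of £171,000: Tamsin, Dario, and Vance each take £171,000; Leilani's £171,000 share passes to Leilani's issue.
Leilani's share (£171,000) is divided into 3 shares of £57,000: Kerensa, Bruno, and Fionn each take £57,000.

Elif: £171,000; Kerensa: £57,000; Bruno: £57,000; Fionn: £57,000; Tamsin: £171,000; Dario: £171,000; Vance: £171,000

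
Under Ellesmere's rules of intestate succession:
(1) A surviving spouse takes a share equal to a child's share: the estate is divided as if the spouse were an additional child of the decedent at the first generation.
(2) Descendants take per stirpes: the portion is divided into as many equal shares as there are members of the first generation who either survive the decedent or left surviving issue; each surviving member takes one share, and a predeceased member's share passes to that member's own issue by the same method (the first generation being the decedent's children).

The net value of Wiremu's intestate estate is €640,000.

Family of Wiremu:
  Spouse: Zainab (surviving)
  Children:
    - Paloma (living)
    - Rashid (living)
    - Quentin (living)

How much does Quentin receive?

The spouse counts as an additional share at the children's level, so there are 4 primary shares of €160,000. Zainab takes one such share (€160,000).
The children's combined portion (€480,000) is divided into 3 shares of €160,000: Paloma, Rashid, and Quentin each take €160,000.

Quentin receives €160,000.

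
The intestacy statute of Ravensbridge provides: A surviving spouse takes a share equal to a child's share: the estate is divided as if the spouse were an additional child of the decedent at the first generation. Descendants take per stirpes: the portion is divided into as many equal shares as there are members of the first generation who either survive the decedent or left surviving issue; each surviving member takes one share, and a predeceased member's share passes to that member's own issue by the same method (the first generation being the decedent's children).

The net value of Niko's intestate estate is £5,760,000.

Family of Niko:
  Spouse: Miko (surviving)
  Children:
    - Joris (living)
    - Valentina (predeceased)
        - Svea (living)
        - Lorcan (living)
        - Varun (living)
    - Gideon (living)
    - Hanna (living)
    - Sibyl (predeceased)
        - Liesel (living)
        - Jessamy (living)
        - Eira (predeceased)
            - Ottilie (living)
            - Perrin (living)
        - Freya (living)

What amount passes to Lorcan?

Lorcan receives £320,000.

The spouse counts as an additional share at the children's level, so there are 6 primary shares of £960,000. Miko takes one such share (£960,000).
The children's combined portion (£4,800,000) is divided into 5 shares of £960,000: Joris, Gideon, and Hanna each take £960,000; Valentina's £960,000 share passes to Valentina's issue; Sibyl's £960,000 share passes to Sibyl's issue.
Valentina's share (£960,000) is divided into 3 shares of £320,000: Svea, Lorcan, and Varun each take £320,000.
Sibyl's share (£960,000) is divided into 4 shares of £240,000: Liesel, Jessamy, and Freya each take £240,000; Eira's £240,000 share passes to Eira's issue.
Eira's share (£240,000) is divided into 2 shares of £120,000: Ottilie and Perrin each take £120,000.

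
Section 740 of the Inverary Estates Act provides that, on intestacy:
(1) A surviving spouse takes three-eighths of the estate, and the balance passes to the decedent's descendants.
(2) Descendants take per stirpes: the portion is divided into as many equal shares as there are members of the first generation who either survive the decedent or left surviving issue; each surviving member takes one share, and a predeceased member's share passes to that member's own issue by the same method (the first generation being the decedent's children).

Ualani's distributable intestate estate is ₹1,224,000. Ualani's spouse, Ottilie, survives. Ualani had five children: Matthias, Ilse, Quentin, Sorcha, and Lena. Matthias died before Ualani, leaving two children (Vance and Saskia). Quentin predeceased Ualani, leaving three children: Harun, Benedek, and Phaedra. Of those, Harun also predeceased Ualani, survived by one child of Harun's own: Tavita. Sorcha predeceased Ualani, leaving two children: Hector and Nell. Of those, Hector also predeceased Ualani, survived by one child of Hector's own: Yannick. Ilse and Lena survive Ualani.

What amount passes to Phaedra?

Ottilie takes three-eighths of ₹1,224,000 = ₹459,000. The remaining ₹765,000 passes to the descendants.
The descendants' portion (₹765,000) is divided into 5 shares of ₹153,000: Ilse and Lena each take ₹153,000; Matthias's ₹153,000 share passes to Matthias's issue; Quentin's ₹153,000 share passes to Quentin's issue; Sorcha's ₹153,000 share passes to Sorcha's issue.
Matthias's share (₹153,000) is divided into 2 shares of ₹76,500: Vance and Saskia each take ₹76,500.
Quentin's share (₹153,000) is divided into 3 shares of ₹51,000: Benedek and Phaedra each take ₹51,000; Harun's ₹51,000 share passes to Harun's issue.
Harun's share (₹51,000) passes entirely to Tavita.
Sorcha's share (₹153,000) is divided into 2 shares of ₹76,500: Nell takes ₹76,500; Hector's ₹76,500 share passes to Hector's issue.
Hector's share (₹76,500) passes entirely to Yannick.

Phaedra receives ₹51,000.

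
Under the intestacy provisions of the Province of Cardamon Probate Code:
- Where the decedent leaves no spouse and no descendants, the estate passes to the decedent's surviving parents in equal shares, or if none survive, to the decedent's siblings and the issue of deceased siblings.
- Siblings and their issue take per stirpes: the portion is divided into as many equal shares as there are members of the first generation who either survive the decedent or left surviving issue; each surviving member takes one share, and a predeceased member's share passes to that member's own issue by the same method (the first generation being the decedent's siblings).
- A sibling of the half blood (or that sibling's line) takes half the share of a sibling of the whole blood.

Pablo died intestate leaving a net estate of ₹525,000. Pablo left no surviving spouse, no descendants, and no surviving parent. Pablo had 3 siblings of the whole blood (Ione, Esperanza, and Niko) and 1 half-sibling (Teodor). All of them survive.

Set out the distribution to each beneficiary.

The entire ₹525,000 passes to the siblings and their issue.
Counting each half-blood sibling's line as half a unit, there are 7/2 units in ₹525,000, so one unit is ₹150,000. Whole-blood lines (Ione, Esperanza, and Niko) take ₹150,000 each; half-blood lines (Teodor) take ₹75,000 each.

Teodor: ₹75,000; Ione: ₹150,000; Esperanza: ₹150,000; Niko: ₹150,000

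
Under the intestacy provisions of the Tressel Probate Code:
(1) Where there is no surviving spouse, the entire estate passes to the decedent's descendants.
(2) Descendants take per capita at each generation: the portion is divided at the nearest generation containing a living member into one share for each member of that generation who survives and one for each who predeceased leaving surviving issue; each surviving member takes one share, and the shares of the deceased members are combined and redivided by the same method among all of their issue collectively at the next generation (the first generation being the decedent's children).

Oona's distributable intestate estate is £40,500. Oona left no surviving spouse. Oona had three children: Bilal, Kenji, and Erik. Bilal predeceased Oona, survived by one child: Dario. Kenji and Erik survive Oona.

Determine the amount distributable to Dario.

The entire £40,500 passes to the descendants.
That amount (£40,500) is divided at the children's generation into 3 shares of £13,500. Kenji and Erik each take £13,500. The remaining share for the deceased Bilal (£13,500) is carried to the next generation.
That pool (£13,500) passes entirely to Dario, the sole taker at the grandchildren's generation.

Dario receives £13,500.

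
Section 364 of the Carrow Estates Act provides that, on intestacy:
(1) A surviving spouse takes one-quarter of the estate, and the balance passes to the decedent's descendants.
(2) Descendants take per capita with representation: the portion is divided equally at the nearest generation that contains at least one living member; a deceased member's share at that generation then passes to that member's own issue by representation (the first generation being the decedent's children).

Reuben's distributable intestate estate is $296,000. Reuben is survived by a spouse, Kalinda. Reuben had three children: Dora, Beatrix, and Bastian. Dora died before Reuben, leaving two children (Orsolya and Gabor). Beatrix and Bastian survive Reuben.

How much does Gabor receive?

Gabor receives $37,000.

Kalinda takes one-quarter of $296,000 = $74,000. The remaining $222,000 passes to the descendants.
The descendants' portion ($222,000) is divided into 3 shares of $74,000: Beatrix and Bastian each take $74,000; Dora's $74,000 share passes to Dora's issue.
Dora's share ($74,000) is divided into 2 shares of $37,000: Orsolya and Gabor each take $37,000.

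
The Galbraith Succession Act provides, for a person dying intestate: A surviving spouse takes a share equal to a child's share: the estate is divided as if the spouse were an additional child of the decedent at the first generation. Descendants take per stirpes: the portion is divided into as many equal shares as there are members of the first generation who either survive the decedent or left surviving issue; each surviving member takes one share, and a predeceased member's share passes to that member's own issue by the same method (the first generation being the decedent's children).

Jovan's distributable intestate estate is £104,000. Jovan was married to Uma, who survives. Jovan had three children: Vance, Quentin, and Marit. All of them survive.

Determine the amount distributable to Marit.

The spouse counts as an additional share at the children's level, so there are 4 primary shares of £26,000. Uma takes one such share (£26,000).
The children's combined portion (£78,000) is divided into 3 shares of £26,000: Vance, Quentin, and Marit each take £26,000.

Marit receives £26,000.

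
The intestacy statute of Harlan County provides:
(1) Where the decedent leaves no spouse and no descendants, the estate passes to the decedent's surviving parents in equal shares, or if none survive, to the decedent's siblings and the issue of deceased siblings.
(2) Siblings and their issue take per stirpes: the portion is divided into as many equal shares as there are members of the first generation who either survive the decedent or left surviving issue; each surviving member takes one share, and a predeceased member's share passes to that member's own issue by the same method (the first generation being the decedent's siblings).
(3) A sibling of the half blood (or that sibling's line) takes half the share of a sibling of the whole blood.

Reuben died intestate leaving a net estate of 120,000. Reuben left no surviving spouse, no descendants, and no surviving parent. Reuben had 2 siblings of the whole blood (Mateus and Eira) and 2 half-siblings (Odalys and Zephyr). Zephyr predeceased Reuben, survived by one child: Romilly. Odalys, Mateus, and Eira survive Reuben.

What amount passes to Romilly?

The entire 120,000 passes to the siblings and their issue.
Counting each half-blood sibling's line as half a unit, there are 3 units in 120,000, so one unit is 40,000. Whole-blood lines (Mateus and Eira) take 40,000 each; half-blood lines (Odalys and Zephyr) take 20,000 each.
Zephyr's share (20,000) passes entirely to Romilly.

Romilly receives 20,000.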